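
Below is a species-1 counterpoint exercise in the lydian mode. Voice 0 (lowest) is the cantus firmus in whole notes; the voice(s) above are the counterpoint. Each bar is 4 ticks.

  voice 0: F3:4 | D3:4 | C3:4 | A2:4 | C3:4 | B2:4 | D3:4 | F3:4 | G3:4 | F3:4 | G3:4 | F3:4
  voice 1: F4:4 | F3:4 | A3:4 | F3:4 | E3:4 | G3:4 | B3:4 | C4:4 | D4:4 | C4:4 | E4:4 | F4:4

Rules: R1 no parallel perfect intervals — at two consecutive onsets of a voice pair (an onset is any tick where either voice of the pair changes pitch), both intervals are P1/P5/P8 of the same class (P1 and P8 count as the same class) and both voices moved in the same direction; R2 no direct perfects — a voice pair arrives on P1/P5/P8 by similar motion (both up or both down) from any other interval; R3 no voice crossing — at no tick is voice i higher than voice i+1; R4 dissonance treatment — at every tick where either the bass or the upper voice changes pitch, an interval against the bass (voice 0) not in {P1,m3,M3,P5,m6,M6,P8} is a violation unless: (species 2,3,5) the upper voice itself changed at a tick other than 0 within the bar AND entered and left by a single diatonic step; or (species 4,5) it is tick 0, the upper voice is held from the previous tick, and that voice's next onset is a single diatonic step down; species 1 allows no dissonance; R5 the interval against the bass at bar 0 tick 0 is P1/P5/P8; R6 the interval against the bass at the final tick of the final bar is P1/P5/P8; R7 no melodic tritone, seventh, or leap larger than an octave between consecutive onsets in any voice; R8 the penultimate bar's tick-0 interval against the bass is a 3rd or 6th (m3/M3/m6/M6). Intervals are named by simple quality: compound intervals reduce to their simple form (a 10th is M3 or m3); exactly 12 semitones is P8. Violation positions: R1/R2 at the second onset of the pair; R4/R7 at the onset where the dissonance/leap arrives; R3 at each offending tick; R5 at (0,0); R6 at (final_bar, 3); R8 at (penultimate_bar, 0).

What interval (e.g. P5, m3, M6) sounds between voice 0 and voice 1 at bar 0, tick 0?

P8

voice 0=F3 voice 1=F4 -> P8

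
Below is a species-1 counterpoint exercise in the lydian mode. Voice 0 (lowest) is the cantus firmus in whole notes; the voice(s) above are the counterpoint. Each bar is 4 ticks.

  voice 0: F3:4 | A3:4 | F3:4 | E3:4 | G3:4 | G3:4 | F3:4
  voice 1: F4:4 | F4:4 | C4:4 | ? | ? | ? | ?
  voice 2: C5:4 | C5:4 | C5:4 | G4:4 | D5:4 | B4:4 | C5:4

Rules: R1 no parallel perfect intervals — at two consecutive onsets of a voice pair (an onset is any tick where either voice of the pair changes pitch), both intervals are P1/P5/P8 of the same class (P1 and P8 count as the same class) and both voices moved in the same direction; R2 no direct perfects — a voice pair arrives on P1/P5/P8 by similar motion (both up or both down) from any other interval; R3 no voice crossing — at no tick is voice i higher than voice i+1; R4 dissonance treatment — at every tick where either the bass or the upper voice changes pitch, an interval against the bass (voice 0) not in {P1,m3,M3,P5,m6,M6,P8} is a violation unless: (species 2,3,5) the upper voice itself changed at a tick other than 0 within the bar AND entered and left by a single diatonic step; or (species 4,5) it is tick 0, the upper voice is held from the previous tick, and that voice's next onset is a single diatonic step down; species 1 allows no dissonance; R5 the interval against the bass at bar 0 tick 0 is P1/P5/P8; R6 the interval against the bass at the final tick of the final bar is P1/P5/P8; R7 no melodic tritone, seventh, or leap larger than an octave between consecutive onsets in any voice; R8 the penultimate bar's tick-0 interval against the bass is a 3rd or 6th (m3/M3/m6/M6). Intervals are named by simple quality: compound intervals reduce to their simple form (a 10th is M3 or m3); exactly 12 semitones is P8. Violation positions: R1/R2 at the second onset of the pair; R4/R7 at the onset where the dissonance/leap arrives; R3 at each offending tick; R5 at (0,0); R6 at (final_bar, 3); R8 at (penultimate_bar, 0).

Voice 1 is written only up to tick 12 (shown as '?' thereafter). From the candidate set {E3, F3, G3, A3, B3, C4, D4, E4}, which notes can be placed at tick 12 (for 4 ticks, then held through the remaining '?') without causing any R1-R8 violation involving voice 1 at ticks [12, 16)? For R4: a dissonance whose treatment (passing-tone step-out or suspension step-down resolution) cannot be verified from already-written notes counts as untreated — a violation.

{C4, E4}

E3: violates R2
F3: violates R4
G3: violates R1
A3: violates R4
B3: violates R1
C4: legal
D4: violates R4
E4: legal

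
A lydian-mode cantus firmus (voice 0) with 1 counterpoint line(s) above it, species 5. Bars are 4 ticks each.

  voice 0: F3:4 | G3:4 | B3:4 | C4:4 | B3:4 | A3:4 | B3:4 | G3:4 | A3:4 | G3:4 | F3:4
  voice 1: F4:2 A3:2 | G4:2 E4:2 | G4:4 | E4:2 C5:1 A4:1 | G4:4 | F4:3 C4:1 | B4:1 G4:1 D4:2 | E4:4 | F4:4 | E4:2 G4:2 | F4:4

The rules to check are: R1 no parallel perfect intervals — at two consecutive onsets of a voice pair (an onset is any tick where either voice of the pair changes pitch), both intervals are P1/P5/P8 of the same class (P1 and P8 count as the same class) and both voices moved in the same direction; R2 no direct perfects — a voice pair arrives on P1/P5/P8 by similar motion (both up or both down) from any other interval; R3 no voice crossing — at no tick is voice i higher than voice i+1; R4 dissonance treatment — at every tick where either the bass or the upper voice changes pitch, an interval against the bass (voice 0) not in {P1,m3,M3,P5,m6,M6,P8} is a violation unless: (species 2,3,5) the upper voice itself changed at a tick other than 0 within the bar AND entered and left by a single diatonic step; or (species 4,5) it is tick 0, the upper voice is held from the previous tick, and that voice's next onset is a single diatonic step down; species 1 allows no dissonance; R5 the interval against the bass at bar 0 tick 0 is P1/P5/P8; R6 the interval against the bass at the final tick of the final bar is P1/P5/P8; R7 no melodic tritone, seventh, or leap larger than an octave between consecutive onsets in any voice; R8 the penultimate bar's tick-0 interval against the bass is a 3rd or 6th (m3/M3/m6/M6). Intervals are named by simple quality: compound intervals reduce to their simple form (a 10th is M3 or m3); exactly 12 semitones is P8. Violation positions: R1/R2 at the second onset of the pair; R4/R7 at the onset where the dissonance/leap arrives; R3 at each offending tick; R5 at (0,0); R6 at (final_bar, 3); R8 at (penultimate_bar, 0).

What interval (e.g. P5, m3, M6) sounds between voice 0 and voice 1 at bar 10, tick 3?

voice 0=F3 voice 1=F4 -> P8

P8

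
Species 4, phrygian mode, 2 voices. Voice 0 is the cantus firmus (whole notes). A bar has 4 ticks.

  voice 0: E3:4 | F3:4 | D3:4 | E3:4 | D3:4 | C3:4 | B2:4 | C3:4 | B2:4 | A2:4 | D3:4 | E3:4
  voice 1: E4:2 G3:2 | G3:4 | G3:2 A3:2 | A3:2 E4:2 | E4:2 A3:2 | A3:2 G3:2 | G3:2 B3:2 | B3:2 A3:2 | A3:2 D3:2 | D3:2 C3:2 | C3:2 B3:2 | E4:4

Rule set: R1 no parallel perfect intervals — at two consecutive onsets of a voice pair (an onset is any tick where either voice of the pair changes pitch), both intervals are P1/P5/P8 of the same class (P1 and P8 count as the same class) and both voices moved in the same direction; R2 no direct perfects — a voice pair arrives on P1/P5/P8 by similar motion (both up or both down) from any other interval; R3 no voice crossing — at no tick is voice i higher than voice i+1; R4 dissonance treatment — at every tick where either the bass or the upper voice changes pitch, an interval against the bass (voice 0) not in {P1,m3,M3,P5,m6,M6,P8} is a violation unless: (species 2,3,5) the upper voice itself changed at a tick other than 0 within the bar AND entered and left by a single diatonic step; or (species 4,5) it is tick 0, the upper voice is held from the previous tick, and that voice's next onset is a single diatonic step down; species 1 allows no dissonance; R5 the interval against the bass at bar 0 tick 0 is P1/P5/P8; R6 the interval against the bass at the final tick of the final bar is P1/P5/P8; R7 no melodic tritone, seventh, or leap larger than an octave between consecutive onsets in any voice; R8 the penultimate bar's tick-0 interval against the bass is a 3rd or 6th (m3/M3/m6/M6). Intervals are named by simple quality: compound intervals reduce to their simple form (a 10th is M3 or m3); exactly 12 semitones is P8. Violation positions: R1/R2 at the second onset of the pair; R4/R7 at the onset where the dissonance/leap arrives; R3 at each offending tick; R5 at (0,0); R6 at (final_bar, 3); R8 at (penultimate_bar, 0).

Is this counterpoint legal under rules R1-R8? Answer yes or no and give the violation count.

No (11 violations)

bar 0: v0=E3 v1=E4 (P8)
bar 1: v0=F3 v1=G3 (M2)
bar 2: v0=D3 v1=G3 (P4)
bar 3: v0=E3 v1=A3 (P4)
bar 4: v0=D3 v1=E4 (M2)
bar 5: v0=C3 v1=A3 (M6)
bar 6: v0=B2 v1=G3 (m6)
bar 7: v0=C3 v1=B3 (M7)
bar 8: v0=B2 v1=A3 (m7)
bar 9: v0=A2 v1=D3 (P4)
bar 10: v0=D3 v1=C3 (M2)
bar 11: v0=E3 v1=E4 (P8)
  R4 @ bar1.0: F3/G3 M2 untreated
  R4 @ bar2.0: D3/G3 P4 untreated
  R4 @ bar3.0: E3/A3 P4 untreated
  R4 @ bar4.0: D3/E4 M2 untreated
  R4 @ bar8.0: B2/A3 m7 untreated
  R3 @ bar10.0: D3 above C3
  R4 @ bar10.0: D3/C3 M2 untreated
  R8 @ bar10.0: penult M2 not 3rd/6th
  R3 @ bar10.1: D3 above C3
  R7 @ bar10.2: C3->B3 leap 11st
  R2 @ bar11.0: D3/B3 M6 -> E3/E4 P8 similar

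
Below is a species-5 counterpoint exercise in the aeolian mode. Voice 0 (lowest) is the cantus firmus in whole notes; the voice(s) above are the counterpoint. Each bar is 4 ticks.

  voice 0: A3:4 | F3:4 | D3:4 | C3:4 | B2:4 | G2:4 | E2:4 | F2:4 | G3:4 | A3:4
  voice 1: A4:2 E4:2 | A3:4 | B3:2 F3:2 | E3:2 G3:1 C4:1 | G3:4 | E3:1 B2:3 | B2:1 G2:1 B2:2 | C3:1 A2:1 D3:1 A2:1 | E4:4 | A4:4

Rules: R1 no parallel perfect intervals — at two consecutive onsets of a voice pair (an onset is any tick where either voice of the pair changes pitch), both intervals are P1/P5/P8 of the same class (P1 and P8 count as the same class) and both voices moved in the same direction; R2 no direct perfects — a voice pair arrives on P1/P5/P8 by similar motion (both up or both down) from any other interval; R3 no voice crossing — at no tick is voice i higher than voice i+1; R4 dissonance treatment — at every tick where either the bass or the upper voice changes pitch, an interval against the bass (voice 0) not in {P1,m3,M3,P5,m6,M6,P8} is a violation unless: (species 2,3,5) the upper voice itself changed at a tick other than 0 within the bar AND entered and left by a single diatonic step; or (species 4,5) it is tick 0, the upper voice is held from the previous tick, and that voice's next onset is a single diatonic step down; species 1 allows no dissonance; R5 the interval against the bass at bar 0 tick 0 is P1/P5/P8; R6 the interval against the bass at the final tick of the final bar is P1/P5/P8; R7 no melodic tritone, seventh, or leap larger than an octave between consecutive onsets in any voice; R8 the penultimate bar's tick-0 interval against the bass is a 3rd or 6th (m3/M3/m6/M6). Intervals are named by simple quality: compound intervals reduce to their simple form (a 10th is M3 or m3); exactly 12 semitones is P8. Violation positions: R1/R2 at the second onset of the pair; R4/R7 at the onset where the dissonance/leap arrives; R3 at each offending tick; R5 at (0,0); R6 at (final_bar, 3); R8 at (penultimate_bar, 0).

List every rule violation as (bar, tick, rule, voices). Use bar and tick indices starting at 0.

bar 0: v0=A3 v1=A4 downbeat P8
bar 1: v0=F3 v1=A3 downbeat M3
bar 2: v0=D3 v1=B3 downbeat M6
bar 3: v0=C3 v1=E3 downbeat M3
bar 4: v0=B2 v1=G3 downbeat m6
bar 5: v0=G2 v1=E3 downbeat M6
bar 6: v0=E2 v1=B2 downbeat P5
bar 7: v0=F2 v1=C3 downbeat P5
bar 8: v0=G3 v1=E4 downbeat M6
bar 9: v0=A3 v1=A4 downbeat P8
  -> R7 @ bar 2 tick 2 v(1,): B3->F3 leap 6st
  -> R1 @ bar 7 tick 0 v(0, 1): E2/B2 P5 -> F2/C3 P5 similar
  -> R7 @ bar 8 tick 0 v(0,): F2->G3 leap 14st
  -> R7 @ bar 8 tick 0 v(1,): A2->E4 leap 19st
  -> R2 @ bar 9 tick 0 v(0, 1): G3/E4 M6 -> A3/A4 P8 similar

(2, 2, R7, (1,))
(7, 0, R1, (0, 1))
(8, 0, R7, (0,))
(8, 0, R7, (1,))
(9, 0, R2, (0, 1))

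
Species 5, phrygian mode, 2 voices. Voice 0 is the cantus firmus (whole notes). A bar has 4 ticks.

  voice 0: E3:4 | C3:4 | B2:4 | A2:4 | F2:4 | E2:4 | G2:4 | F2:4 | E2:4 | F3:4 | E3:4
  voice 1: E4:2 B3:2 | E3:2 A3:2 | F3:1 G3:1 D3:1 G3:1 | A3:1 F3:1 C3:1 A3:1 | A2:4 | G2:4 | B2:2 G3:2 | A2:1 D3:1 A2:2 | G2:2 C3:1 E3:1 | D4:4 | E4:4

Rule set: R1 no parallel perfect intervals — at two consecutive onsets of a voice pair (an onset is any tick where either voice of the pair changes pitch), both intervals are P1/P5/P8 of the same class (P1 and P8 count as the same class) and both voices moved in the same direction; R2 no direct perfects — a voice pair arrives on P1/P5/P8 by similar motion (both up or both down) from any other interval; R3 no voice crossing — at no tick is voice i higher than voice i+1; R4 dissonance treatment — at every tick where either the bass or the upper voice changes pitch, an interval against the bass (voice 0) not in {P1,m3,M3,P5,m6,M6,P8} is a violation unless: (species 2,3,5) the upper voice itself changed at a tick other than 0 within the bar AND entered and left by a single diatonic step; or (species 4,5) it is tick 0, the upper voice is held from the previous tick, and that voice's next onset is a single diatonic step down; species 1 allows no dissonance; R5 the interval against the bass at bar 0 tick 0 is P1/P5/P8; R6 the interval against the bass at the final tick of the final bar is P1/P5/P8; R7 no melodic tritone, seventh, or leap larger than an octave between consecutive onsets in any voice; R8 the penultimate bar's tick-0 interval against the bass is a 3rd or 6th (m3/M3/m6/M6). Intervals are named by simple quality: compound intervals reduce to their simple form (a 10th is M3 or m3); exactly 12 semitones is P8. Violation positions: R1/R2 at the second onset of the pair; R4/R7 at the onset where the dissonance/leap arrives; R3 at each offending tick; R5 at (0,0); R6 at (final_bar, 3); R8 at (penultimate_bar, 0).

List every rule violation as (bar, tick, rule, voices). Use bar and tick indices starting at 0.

bar 0: v0=E3 v1=E4 downbeat P8
bar 1: v0=C3 v1=E3 downbeat M3
bar 2: v0=B2 v1=F3 downbeat TT
bar 3: v0=A2 v1=A3 downbeat P8
bar 4: v0=F2 v1=A2 downbeat M3
bar 5: v0=E2 v1=G2 downbeat m3
bar 6: v0=G2 v1=B2 downbeat M3
bar 7: v0=F2 v1=A2 downbeat M3
bar 8: v0=E2 v1=G2 downbeat m3
bar 9: v0=F3 v1=D4 downbeat M6
bar 10: v0=E3 v1=E4 downbeat P8
  -> R4 @ bar 2 tick 0 v(0, 1): B2/F3 TT untreated
  -> R7 @ bar 7 tick 0 v(1,): G3->A2 leap 10st
  -> R7 @ bar 9 tick 0 v(0,): E2->F3 leap 13st
  -> R7 @ bar 9 tick 0 v(1,): E3->D4 leap 10st

(2, 0, R4, (0, 1))
(7, 0, R7, (1,))
(9, 0, R7, (0,))
(9, 0, R7, (1,))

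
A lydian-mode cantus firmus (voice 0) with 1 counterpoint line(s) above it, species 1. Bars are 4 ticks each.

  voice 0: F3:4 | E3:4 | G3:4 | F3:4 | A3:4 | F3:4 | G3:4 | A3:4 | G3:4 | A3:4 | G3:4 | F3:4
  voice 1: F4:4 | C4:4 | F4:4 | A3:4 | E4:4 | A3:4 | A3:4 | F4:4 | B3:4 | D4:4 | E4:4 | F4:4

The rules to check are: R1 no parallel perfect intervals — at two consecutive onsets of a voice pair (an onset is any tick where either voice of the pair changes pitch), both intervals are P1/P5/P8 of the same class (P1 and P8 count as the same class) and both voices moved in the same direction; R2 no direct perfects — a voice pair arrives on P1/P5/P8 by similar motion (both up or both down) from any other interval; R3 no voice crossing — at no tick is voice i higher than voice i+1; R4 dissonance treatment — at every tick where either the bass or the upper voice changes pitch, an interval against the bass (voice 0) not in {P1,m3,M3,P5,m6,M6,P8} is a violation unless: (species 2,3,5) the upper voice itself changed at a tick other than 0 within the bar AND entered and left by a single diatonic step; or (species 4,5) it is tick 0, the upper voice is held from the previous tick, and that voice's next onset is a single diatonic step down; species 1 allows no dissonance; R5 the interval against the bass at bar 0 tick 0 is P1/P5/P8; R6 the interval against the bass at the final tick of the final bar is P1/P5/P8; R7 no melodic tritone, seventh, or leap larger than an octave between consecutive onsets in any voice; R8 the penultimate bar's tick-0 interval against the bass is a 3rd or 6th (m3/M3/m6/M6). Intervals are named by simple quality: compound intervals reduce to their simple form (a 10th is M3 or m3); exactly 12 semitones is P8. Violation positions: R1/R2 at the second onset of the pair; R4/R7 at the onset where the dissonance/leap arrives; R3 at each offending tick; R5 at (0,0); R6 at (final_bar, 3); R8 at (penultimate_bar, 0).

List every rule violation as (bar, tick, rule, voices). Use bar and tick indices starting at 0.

bar 0: v0=F3 v1=F4 downbeat P8
bar 1: v0=E3 v1=C4 downbeat m6
bar 2: v0=G3 v1=F4 downbeat m7
bar 3: v0=F3 v1=A3 downbeat M3
bar 4: v0=A3 v1=E4 downbeat P5
bar 5: v0=F3 v1=A3 downbeat M3
bar 6: v0=G3 v1=A3 downbeat M2
bar 7: v0=A3 v1=F4 downbeat m6
bar 8: v0=G3 v1=B3 downbeat M3
bar 9: v0=A3 v1=D4 downbeat P4
bar 10: v0=G3 v1=E4 downbeat M6
bar 11: v0=F3 v1=F4 downbeat P8
  -> R4 @ bar 2 tick 0 v(0, 1): G3/F4 m7 untreated
  -> R2 @ bar 4 tick 0 v(0, 1): F3/A3 M3 -> A3/E4 P5 similar
  -> R4 @ bar 6 tick 0 v(0, 1): G3/A3 M2 untreated
  -> R7 @ bar 8 tick 0 v(1,): F4->B3 leap 6st
  -> R4 @ bar 9 tick 0 v(0, 1): A3/D4 P4 untreated

(2, 0, R4, (0, 1))
(4, 0, R2, (0, 1))
(6, 0, R4, (0, 1))
(8, 0, R7, (1,))
(9, 0, R4, (0, 1))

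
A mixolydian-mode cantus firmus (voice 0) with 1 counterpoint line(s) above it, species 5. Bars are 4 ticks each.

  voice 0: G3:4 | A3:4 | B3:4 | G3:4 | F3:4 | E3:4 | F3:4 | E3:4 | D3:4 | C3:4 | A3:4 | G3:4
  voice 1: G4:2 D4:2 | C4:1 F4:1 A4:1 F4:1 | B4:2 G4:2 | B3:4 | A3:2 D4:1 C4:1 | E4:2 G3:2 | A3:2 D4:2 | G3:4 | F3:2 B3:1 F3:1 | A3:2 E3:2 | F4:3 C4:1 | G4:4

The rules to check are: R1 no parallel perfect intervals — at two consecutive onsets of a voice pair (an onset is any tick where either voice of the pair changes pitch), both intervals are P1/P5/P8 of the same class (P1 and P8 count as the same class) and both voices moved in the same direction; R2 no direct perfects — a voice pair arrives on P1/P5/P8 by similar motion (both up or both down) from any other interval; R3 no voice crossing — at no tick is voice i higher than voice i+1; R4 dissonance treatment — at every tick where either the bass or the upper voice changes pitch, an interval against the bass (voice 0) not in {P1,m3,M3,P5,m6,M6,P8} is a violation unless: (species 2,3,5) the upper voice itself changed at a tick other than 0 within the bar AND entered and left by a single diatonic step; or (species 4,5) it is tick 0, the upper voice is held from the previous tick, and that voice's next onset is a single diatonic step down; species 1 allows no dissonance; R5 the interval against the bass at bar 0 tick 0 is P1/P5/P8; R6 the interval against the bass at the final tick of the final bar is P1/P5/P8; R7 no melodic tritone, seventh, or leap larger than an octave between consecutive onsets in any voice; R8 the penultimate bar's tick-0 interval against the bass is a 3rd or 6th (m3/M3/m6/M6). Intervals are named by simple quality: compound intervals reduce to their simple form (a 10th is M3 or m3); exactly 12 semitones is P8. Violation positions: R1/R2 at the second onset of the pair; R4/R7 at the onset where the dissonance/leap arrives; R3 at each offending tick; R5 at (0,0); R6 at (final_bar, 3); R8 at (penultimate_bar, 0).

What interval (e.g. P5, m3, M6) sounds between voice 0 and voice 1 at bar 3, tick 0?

voice 0=G3 voice 1=B3 -> M3

M3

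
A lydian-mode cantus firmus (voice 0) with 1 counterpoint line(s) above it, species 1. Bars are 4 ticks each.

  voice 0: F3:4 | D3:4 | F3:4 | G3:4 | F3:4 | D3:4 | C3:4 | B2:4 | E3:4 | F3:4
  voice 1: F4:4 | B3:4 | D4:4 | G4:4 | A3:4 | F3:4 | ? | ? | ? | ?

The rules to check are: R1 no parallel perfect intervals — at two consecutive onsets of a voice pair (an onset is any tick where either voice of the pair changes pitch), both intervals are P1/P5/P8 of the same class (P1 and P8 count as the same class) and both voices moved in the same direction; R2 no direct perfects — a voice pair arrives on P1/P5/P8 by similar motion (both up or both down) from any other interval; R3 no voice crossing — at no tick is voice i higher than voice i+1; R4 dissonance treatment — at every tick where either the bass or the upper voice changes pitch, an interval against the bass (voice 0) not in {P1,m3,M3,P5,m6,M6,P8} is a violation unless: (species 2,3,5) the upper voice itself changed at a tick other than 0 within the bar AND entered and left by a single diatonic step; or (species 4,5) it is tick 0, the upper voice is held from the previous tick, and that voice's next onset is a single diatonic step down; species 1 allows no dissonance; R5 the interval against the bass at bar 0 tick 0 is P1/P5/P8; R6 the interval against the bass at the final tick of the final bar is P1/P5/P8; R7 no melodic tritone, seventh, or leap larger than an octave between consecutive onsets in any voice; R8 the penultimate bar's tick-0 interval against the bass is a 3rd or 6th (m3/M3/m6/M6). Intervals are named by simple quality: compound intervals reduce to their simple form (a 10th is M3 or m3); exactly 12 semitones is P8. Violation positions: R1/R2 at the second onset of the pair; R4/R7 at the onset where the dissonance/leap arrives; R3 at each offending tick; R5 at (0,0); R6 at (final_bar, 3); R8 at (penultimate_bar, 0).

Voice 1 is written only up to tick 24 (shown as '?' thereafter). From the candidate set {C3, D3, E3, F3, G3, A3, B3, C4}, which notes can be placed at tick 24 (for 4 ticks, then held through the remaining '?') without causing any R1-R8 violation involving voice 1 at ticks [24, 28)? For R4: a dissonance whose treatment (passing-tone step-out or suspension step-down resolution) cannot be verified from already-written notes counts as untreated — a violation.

{A3, C4, E3, G3}

C3: violates R2
D3: violates R4
E3: legal
F3: violates R4
G3: legal
A3: legal
B3: violates R4,R7
C4: legal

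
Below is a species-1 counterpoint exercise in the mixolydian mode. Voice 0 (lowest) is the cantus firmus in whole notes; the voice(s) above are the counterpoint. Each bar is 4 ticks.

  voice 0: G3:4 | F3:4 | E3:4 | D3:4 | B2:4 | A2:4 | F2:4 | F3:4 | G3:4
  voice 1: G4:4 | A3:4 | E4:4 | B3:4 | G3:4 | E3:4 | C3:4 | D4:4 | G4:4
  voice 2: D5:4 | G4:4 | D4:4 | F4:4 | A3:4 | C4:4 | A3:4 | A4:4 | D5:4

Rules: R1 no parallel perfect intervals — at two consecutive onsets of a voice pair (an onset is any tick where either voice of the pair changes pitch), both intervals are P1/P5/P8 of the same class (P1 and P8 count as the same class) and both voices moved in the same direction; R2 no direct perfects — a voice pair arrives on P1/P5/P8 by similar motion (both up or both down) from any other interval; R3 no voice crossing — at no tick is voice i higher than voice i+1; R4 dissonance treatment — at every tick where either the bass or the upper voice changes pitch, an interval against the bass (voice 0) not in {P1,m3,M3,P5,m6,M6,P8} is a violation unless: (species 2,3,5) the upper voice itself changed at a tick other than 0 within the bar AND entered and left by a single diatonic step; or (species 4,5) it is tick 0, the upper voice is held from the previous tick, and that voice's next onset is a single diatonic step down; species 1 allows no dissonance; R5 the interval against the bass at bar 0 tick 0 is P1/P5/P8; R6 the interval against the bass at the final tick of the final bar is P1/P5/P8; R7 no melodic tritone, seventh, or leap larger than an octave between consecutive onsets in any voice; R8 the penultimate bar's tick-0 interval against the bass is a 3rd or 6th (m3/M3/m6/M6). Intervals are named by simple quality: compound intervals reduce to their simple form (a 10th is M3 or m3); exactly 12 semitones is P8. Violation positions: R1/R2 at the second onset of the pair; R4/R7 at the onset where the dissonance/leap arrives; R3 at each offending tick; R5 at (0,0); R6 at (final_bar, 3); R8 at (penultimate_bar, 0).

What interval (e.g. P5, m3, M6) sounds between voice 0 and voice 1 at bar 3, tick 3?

voice 0=D3 voice 1=B3 -> M6

M6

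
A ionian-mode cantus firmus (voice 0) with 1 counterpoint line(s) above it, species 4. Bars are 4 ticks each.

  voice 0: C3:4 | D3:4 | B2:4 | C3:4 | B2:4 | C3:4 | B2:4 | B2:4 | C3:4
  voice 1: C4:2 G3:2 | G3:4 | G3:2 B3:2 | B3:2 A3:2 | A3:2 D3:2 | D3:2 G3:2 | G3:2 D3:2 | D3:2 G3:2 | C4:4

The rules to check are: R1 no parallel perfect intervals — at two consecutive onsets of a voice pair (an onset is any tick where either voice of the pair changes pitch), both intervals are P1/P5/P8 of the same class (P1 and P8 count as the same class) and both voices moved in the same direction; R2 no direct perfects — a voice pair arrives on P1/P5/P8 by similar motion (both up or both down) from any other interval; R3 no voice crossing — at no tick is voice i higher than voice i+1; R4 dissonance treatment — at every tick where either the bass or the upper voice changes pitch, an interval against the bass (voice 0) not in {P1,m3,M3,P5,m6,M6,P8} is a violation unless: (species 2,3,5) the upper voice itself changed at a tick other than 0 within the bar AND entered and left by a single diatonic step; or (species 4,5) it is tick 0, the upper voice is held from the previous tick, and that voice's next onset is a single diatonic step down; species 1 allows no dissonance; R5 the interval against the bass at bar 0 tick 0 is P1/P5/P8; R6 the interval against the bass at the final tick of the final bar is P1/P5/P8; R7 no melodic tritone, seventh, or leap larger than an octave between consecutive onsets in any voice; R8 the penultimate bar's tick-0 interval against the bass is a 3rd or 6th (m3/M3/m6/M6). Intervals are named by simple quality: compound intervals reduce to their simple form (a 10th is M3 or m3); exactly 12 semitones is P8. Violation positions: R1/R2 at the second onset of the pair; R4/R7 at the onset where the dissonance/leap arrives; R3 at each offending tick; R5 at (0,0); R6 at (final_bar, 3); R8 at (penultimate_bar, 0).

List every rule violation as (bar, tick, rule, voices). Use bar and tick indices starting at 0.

(1, 0, R4, (0, 1))
(4, 0, R4, (0, 1))
(5, 0, R4, (0, 1))
(8, 0, R2, (0, 1))

bar 0: v0=C3 v1=C4 downbeat P8
bar 1: v0=D3 v1=G3 downbeat P4
bar 2: v0=B2 v1=G3 downbeat m6
bar 3: v0=C3 v1=B3 downbeat M7
bar 4: v0=B2 v1=A3 downbeat m7
bar 5: v0=C3 v1=D3 downbeat M2
bar 6: v0=B2 v1=G3 downbeat m6
bar 7: v0=B2 v1=D3 downbeat m3
bar 8: v0=C3 v1=C4 downbeat P8
  -> R4 @ bar 1 tick 0 v(0, 1): D3/G3 P4 untreated
  -> R4 @ bar 4 tick 0 v(0, 1): B2/A3 m7 untreated
  -> R4 @ bar 5 tick 0 v(0, 1): C3/D3 M2 untreated
  -> R2 @ bar 8 tick 0 v(0, 1): B2/G3 m6 -> C3/C4 P8 similar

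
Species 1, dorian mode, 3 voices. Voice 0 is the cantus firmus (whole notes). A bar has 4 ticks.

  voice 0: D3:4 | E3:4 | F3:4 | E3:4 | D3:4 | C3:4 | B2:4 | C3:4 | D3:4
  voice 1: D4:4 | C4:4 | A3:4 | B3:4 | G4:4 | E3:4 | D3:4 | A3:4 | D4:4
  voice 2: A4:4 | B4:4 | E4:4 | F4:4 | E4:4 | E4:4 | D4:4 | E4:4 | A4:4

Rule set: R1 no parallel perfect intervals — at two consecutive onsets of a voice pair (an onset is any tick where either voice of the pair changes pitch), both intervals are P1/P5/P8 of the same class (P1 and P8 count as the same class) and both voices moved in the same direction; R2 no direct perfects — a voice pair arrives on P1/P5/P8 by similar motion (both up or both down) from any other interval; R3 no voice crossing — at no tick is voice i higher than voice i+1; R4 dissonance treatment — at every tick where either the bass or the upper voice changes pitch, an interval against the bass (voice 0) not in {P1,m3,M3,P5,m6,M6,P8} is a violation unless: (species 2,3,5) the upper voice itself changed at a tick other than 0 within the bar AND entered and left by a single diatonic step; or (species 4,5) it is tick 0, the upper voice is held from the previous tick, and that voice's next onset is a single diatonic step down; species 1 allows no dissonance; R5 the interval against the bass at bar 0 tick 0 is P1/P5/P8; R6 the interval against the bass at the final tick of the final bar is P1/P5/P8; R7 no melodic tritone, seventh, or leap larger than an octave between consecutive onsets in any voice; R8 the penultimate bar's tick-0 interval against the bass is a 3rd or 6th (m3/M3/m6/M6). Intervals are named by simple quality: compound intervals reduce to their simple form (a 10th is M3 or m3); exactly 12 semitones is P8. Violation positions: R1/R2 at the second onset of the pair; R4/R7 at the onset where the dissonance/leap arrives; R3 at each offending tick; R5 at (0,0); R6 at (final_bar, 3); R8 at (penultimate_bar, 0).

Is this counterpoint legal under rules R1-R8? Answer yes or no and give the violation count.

No (16 violations)

bar 0: v0=D3 v1=D4 v2=A4 (P5)
bar 1: v0=E3 v1=C4 v2=B4 (P5)
bar 2: v0=F3 v1=A3 v2=E4 (M7)
bar 3: v0=E3 v1=B3 v2=F4 (m2)
bar 4: v0=D3 v1=G4 v2=E4 (M2)
bar 5: v0=C3 v1=E3 v2=E4 (M3)
bar 6: v0=B2 v1=D3 v2=D4 (m3)
bar 7: v0=C3 v1=A3 v2=E4 (M3)
bar 8: v0=D3 v1=D4 v2=A4 (P5)
  R1 @ bar1.0: D3/A4 P5 -> E3/B4 P5 similar
  R2 @ bar2.0: C4/B4 M7 -> A3/E4 P5 similar
  R4 @ bar2.0: F3/E4 M7 untreated
  R4 @ bar3.0: E3/F4 m2 untreated
  R3 @ bar4.0: G4 above E4
  R4 @ bar4.0: D3/G4 P4 untreated
  R4 @ bar4.0: D3/E4 M2 untreated
  R3 @ bar4.1: G4 above E4
  R3 @ bar4.2: G4 above E4
  R3 @ bar4.3: G4 above E4
  R7 @ bar5.0: G4->E3 leap 15st
  R1 @ bar6.0: E3/E4 P8 -> D3/D4 P8 similar
  R2 @ bar7.0: D3/D4 P8 -> A3/E4 P5 similar
  R1 @ bar8.0: A3/E4 P5 -> D4/A4 P5 similar
  R2 @ bar8.0: C3/A3 M6 -> D3/D4 P8 similar
  R2 @ bar8.0: C3/E4 M3 -> D3/A4 P5 similar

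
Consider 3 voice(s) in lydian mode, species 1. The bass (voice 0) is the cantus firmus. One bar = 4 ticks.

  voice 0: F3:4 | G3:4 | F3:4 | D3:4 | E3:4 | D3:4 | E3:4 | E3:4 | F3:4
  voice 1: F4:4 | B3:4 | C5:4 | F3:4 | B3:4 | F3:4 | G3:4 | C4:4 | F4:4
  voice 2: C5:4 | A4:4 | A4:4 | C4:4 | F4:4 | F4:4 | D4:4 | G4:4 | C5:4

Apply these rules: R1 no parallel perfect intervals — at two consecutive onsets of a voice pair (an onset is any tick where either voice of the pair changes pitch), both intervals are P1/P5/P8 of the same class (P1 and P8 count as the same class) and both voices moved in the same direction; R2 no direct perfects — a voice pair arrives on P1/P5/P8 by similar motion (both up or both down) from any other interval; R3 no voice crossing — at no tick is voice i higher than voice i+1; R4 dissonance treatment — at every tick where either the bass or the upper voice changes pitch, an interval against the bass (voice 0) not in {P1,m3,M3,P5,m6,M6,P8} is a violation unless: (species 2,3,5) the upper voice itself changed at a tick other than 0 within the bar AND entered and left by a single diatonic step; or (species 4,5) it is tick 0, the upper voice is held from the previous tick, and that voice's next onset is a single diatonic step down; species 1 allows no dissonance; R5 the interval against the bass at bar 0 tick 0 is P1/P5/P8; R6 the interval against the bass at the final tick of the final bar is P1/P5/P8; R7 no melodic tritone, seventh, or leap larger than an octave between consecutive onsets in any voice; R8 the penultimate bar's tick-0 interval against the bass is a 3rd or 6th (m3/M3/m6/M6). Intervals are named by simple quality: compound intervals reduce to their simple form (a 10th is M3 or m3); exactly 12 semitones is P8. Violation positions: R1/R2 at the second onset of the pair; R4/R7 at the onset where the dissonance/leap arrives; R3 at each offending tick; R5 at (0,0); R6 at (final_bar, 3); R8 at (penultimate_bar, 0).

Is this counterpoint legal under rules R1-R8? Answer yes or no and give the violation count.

No (19 violations)

bar 0: v0=F3 v1=F4 v2=C5 (P5)
bar 1: v0=G3 v1=B3 v2=A4 (M2)
bar 2: v0=F3 v1=C5 v2=A4 (M3)
bar 3: v0=D3 v1=F3 v2=C4 (m7)
bar 4: v0=E3 v1=B3 v2=F4 (m2)
bar 5: v0=D3 v1=F3 v2=F4 (m3)
bar 6: v0=E3 v1=G3 v2=D4 (m7)
bar 7: v0=E3 v1=C4 v2=G4 (m3)
bar 8: v0=F3 v1=F4 v2=C5 (P5)
  R4 @ bar1.0: G3/A4 M2 untreated
  R7 @ bar1.0: F4->B3 leap 6st
  R3 @ bar2.0: C5 above A4
  R7 @ bar2.0: B3->C5 leap 13st
  R3 @ bar2.1: C5 above A4
  R3 @ bar2.2: C5 above A4
  R3 @ bar2.3: C5 above A4
  R2 @ bar3.0: C5/A4 m3 -> F3/C4 P5 similar
  R4 @ bar3.0: D3/C4 m7 untreated
  R7 @ bar3.0: C5->F3 leap 19st
  R2 @ bar4.0: D3/F3 m3 -> E3/B3 P5 similar
  R4 @ bar4.0: E3/F4 m2 untreated
  R7 @ bar4.0: F3->B3 leap 6st
  R7 @ bar5.0: B3->F3 leap 6st
  R4 @ bar6.0: E3/D4 m7 untreated
  R1 @ bar7.0: G3/D4 P5 -> C4/G4 P5 similar
  R1 @ bar8.0: C4/G4 P5 -> F4/C5 P5 similar
  R2 @ bar8.0: E3/C4 m6 -> F3/F4 P8 similar
  R2 @ bar8.0: E3/G4 m3 -> F3/C5 P5 similar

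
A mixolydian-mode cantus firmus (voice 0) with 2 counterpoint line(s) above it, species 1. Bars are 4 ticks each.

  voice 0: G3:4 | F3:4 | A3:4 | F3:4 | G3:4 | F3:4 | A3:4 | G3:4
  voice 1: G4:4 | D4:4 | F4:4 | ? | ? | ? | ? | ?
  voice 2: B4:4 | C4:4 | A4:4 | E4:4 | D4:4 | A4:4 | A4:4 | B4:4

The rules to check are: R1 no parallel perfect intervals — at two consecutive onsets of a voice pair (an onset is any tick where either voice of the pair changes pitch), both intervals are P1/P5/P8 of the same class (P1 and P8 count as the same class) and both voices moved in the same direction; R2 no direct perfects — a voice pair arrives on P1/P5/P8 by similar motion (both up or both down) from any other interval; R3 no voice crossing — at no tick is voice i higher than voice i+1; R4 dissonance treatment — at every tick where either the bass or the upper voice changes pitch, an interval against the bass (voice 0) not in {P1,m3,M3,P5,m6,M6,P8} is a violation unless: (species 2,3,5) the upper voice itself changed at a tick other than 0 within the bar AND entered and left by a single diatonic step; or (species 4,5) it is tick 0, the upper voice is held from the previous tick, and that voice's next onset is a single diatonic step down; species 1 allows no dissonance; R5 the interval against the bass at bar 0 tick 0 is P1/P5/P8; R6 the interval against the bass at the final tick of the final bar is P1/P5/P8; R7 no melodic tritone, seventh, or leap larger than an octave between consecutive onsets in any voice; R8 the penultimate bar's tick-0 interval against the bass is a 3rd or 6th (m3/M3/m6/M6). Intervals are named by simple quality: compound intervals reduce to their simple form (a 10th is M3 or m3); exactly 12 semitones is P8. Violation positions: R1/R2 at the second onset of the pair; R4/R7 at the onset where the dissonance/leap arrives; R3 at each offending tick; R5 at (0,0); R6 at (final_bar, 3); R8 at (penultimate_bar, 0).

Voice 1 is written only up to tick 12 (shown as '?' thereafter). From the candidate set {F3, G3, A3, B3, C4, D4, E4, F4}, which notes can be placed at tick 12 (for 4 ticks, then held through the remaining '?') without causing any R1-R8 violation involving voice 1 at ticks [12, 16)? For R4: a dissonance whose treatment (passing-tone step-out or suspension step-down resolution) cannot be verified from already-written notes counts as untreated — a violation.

F3: violates R2
G3: violates R4,R7
A3: violates R2
B3: violates R4,R7
C4: violates R2
D4: legal
E4: violates R2,R4
F4: violates R3

{D4}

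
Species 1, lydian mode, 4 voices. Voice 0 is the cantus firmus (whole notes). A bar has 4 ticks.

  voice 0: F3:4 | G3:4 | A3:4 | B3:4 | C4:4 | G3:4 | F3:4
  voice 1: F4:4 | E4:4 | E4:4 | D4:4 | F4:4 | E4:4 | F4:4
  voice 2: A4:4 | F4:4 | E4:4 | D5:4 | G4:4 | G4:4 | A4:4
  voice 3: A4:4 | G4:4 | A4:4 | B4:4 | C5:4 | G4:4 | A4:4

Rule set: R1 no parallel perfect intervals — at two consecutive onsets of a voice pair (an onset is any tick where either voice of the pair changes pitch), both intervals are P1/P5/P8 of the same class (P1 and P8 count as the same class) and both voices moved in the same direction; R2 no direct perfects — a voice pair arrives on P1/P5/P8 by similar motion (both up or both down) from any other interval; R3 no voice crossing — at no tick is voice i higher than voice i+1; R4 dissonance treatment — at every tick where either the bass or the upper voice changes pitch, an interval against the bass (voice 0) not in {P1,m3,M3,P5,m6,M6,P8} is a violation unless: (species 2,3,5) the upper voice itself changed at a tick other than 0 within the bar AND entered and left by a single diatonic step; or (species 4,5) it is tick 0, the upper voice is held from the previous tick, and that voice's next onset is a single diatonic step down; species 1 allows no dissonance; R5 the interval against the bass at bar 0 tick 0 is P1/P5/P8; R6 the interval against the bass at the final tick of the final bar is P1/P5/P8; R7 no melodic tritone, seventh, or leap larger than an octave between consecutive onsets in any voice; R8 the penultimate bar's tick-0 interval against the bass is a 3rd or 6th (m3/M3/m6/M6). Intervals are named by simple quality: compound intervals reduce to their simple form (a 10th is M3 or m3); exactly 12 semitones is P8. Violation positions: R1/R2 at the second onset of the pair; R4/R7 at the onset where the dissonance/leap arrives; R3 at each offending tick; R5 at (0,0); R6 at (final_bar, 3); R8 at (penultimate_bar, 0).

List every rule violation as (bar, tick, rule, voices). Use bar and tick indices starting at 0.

(0, 0, R5, (0, 2))
(0, 0, R5, (0, 3))
(1, 0, R4, (0, 2))
(2, 0, R1, (0, 3))
(3, 0, R1, (0, 3))
(3, 0, R3, (2, 3))
(3, 0, R7, (2,))
(3, 1, R3, (2, 3))
(3, 2, R3, (2, 3))
(3, 3, R3, (2, 3))
(4, 0, R1, (0, 3))
(4, 0, R2, (1, 3))
(4, 0, R4, (0, 1))
(5, 0, R1, (0, 3))
(5, 0, R8, (0, 2))
(5, 0, R8, (0, 3))
(6, 0, R1, (2, 3))
(6, 3, R6, (0, 2))
(6, 3, R6, (0, 3))

bar 0: v0=F3 v1=F4 v2=A4 v3=A4 downbeat M3
bar 1: v0=G3 v1=E4 v2=F4 v3=G4 downbeat P8
bar 2: v0=A3 v1=E4 v2=E4 v3=A4 downbeat P8
bar 3: v0=B3 v1=D4 v2=D5 v3=B4 downbeat P8
bar 4: v0=C4 v1=F4 v2=G4 v3=C5 downbeat P8
bar 5: v0=G3 v1=E4 v2=G4 v3=G4 downbeat P8
bar 6: v0=F3 v1=F4 v2=A4 v3=A4 downbeat M3
  -> R5 @ bar 0 tick 0 v(0, 2): opens on M3
  -> R5 @ bar 0 tick 0 v(0, 3): opens on M3
  -> R4 @ bar 1 tick 0 v(0, 2): G3/F4 m7 untreated
  -> R1 @ bar 2 tick 0 v(0, 3): G3/G4 P8 -> A3/A4 P8 similar
  -> R1 @ bar 3 tick 0 v(0, 3): A3/A4 P8 -> B3/B4 P8 similar
  -> R3 @ bar 3 tick 0 v(2, 3): D5 above B4
  -> R7 @ bar 3 tick 0 v(2,): E4->D5 leap 10st
  -> R3 @ bar 3 tick 1 v(2, 3): D5 above B4
  -> R3 @ bar 3 tick 2 v(2, 3): D5 above B4
  -> R3 @ bar 3 tick 3 v(2, 3): D5 above B4
  -> R1 @ bar 4 tick 0 v(0, 3): B3/B4 P8 -> C4/C5 P8 similar
  -> R2 @ bar 4 tick 0 v(1, 3): D4/B4 M6 -> F4/C5 P5 similar
  -> R4 @ bar 4 tick 0 v(0, 1): C4/F4 P4 untreated
  -> R1 @ bar 5 tick 0 v(0, 3): C4/C5 P8 -> G3/G4 P8 similar
  -> R8 @ bar 5 tick 0 v(0, 2): penult P8 not 3rd/6th
  -> R8 @ bar 5 tick 0 v(0, 3): penult P8 not 3rd/6th
  -> R1 @ bar 6 tick 0 v(2, 3): G4/G4 P1 -> A4/A4 P1 similar
  -> R6 @ bar 6 tick 3 v(0, 2): closes on M3
  -> R6 @ bar 6 tick 3 v(0, 3): closes on M3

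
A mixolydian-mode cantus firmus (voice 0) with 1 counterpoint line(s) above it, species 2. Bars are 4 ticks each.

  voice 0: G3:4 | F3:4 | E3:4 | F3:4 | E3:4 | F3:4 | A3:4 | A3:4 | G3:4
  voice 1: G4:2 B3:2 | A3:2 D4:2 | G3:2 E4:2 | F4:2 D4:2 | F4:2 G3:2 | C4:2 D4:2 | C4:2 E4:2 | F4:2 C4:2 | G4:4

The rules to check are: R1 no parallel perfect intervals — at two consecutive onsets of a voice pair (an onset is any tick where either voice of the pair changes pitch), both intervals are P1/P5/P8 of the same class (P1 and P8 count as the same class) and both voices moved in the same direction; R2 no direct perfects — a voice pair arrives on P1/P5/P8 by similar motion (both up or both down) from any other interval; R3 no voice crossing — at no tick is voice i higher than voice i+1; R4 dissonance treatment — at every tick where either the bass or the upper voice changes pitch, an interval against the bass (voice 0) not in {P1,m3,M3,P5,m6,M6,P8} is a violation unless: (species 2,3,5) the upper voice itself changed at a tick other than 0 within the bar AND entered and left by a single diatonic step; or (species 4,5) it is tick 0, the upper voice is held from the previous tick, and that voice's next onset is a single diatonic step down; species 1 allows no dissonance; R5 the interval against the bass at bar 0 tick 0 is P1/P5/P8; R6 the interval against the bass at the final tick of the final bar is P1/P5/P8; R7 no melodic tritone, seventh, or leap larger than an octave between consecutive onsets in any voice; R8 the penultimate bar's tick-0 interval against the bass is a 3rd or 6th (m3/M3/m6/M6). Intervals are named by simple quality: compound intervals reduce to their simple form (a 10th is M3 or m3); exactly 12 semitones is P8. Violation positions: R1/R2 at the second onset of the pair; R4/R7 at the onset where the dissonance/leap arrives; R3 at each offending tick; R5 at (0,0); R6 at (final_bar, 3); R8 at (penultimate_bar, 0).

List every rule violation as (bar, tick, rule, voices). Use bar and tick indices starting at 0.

bar 0: v0=G3 v1=G4 downbeat P8
bar 1: v0=F3 v1=A3 downbeat M3
bar 2: v0=E3 v1=G3 downbeat m3
bar 3: v0=F3 v1=F4 downbeat P8
bar 4: v0=E3 v1=F4 downbeat m2
bar 5: v0=F3 v1=C4 downbeat P5
bar 6: v0=A3 v1=C4 downbeat m3
bar 7: v0=A3 v1=F4 downbeat m6
bar 8: v0=G3 v1=G4 downbeat P8
  -> R1 @ bar 3 tick 0 v(0, 1): E3/E4 P8 -> F3/F4 P8 similar
  -> R4 @ bar 4 tick 0 v(0, 1): E3/F4 m2 untreated
  -> R7 @ bar 4 tick 2 v(1,): F4->G3 leap 10st
  -> R2 @ bar 5 tick 0 v(0, 1): E3/G3 m3 -> F3/C4 P5 similar

(3, 0, R1, (0, 1))
(4, 0, R4, (0, 1))
(4, 2, R7, (1,))
(5, 0, R2, (0, 1))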